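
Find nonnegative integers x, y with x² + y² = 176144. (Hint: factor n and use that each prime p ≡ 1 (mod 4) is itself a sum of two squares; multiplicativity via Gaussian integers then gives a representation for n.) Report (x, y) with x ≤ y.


Step 1: Factor n = 176144 = 2^4 · 101 · 109.
Step 2: Check the mod-4 condition on each prime factor: 2 = 2 (special); 101 ≡ 1 (mod 4), exponent 1; 109 ≡ 1 (mod 4), exponent 1.
All primes ≡ 3 (mod 4) appear to even exponent (or don't appear), so by the two-squares theorem n IS expressible as a sum of two squares.
Step 3: Build a representation. Group n = k² · m with k = 4 and m = 101 · 109 = 11009 (a product of primes ≡ 1 (mod 4)); a representation of m scales to one of n via (k·x)² + (k·y)² = k²(x² + y²). Each prime p ≡ 1 (mod 4) is itself a sum of two squares; find a² by testing p − a² for a perfect square:
  101: 101 − 1² = 100 = 10² ⇒ 101 = 1² + 10².
  109: 109 − 1² = 108, 109 − 2² = 105, 109 − 3² = 100 = 10² ⇒ 109 = 3² + 10².
  Combine using the Brahmagupta–Fibonacci identity (a² + b²)(c² + d²) = (ac − bd)² + (ad + bc)² = (ac + bd)² + (ad − bc)²:
  101 · 109 = 11009: from (1² + 10²)(3² + 10²), take (1·3 − 10·10, 1·10 + 10·3) = (3 − 100, 10 + 30) = (-97, 40); dropping signs (only squares matter) gives (97, 40); check 97² + 40² = 9409 + 1600 = 11009 ✓.
  Scale by k = 4: (4·97, 4·40) = (388, 160).
Step 4: Order so x ≤ y and verify: 160² + 388² = 25600 + 150544 = 176144 = n. ✓

n = 176144 = 160² + 388² (one valid representation with x ≤ y).


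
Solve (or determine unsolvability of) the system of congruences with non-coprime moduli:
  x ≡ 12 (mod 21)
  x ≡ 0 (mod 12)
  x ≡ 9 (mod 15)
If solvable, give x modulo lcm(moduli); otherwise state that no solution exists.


Moduli 21, 12, 15 are not pairwise coprime, so CRT works modulo lcm(m_i) when all pairwise compatibility conditions hold.
Pairwise compatibility: gcd(m_i, m_j) must divide a_i - a_j for every pair.
Merge one congruence at a time:
  Start: x ≡ 12 (mod 21).
  Combine with x ≡ 0 (mod 12): gcd(21, 12) = 3; 0 - 12 = -12, which IS divisible by 3, so compatible.
    Write x = 12 + 21·t and substitute into x ≡ 0 (mod 12): 21·t ≡ 0 − 12 = -12 (mod 12).
    Divide the congruence (and modulus) by g = 3: 7·t ≡ -4 (mod 4).
    Reduce coefficients mod 4: 3·t ≡ 0 (mod 4).
    The inverse of 3 mod 4 is 3 (since 3·3 = 9 = 2·4 + 1), so t ≡ 3·0 = 0 ≡ 0 (mod 4).
    Then x = 12 + 21·0 = 12, valid modulo lcm(21, 12) = 84: x ≡ 12 (mod 84).
  Combine with x ≡ 9 (mod 15): gcd(84, 15) = 3; 9 - 12 = -3, which IS divisible by 3, so compatible.
    Write x = 12 + 84·t and substitute into x ≡ 9 (mod 15): 84·t ≡ 9 − 12 = -3 (mod 15).
    Divide the congruence (and modulus) by g = 3: 28·t ≡ -1 (mod 5).
    Reduce coefficients mod 5: 3·t ≡ 4 (mod 5).
    The inverse of 3 mod 5 is 2 (since 3·2 = 6 = 1·5 + 1), so t ≡ 2·4 = 8 ≡ 3 (mod 5).
    Then x = 12 + 84·3 = 264, valid modulo lcm(84, 15) = 420: x ≡ 264 (mod 420).
Verify: 264 mod 21 = 12, 264 mod 12 = 0, 264 mod 15 = 9.

x ≡ 264 (mod 420).


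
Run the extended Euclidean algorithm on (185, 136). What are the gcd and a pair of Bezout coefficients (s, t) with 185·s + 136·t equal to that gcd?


Euclidean algorithm on (185, 136) — divide until remainder is 0:
  185 = 1 · 136 + 49
  136 = 2 · 49 + 38
  49 = 1 · 38 + 11
  38 = 3 · 11 + 5
  11 = 2 · 5 + 1
  5 = 5 · 1 + 0
gcd(185, 136) = 1.
Track Bezout coefficients alongside the remainders: start with r₀ = 185 = a·1 + b·0 (s = 1, t = 0) and r₁ = 136 = a·0 + b·1 (s = 0, t = 1); each new remainder r_{k+1} = r_{k-1} − q_k·r_k inherits s_{k+1} = s_{k-1} − q_k·s_k, t_{k+1} = t_{k-1} − q_k·t_k, so r_k = a·s_k + b·t_k at every step:
  q = 1: r = 49, s = 1 − 1·0 = 1, t = 0 − 1·1 = -1  (check: 185·1 + 136·(-1) = 49)
  q = 2: r = 38, s = 0 − 2·1 = -2, t = 1 − 2·(-1) = 3  (check: 185·(-2) + 136·3 = 38)
  q = 1: r = 11, s = 1 − 1·(-2) = 3, t = -1 − 1·3 = -4  (check: 185·3 + 136·(-4) = 11)
  q = 3: r = 5, s = -2 − 3·3 = -11, t = 3 − 3·(-4) = 15  (check: 185·(-11) + 136·15 = 5)
  q = 2: r = 1, s = 3 − 2·(-11) = 25, t = -4 − 2·15 = -34  (check: 185·25 + 136·(-34) = 1)
The row with r = 1 (the gcd) gives the Bezout coefficients s = 25, t = -34.
Result: 185 · (25) + 136 · (-34) = 1.

gcd(185, 136) = 1; s = 25, t = -34 (check: 185·25 + 136·(-34) = 1).


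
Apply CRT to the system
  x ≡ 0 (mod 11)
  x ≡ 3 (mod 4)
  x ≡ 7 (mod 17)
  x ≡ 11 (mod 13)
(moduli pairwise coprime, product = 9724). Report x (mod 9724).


Product of moduli M = 11 · 4 · 17 · 13 = 9724.
Merge one congruence at a time:
  Start: x ≡ 0 (mod 11).
  Combine with x ≡ 3 (mod 4); new modulus lcm = 44.
    Write x = 0 + 11·t and substitute into x ≡ 3 (mod 4): 11·t ≡ 3 − 0 = 3 (mod 4).
    Reduce coefficients mod 4: 3·t ≡ 3 (mod 4).
    The inverse of 3 mod 4 is 3 (since 3·3 = 9 = 2·4 + 1), so t ≡ 3·3 = 9 ≡ 1 (mod 4).
    Then x = 0 + 11·1 = 11, valid modulo lcm(11, 4) = 44: x ≡ 11 (mod 44).
  Combine with x ≡ 7 (mod 17); new modulus lcm = 748.
    Write x = 11 + 44·t and substitute into x ≡ 7 (mod 17): 44·t ≡ 7 − 11 = -4 (mod 17).
    Reduce coefficients mod 17: 10·t ≡ 13 (mod 17).
    The inverse of 10 mod 17 is 12 (since 10·12 = 120 = 7·17 + 1), so t ≡ 12·13 = 156 ≡ 3 (mod 17).
    Then x = 11 + 44·3 = 143, valid modulo lcm(44, 17) = 748: x ≡ 143 (mod 748).
  Combine with x ≡ 11 (mod 13); new modulus lcm = 9724.
    Write x = 143 + 748·t and substitute into x ≡ 11 (mod 13): 748·t ≡ 11 − 143 = -132 (mod 13).
    Reduce coefficients mod 13: 7·t ≡ 11 (mod 13).
    The inverse of 7 mod 13 is 2 (since 7·2 = 14 = 1·13 + 1), so t ≡ 2·11 = 22 ≡ 9 (mod 13).
    Then x = 143 + 748·9 = 6875, valid modulo lcm(748, 13) = 9724: x ≡ 6875 (mod 9724).
Verify against each original: 6875 mod 11 = 0, 6875 mod 4 = 3, 6875 mod 17 = 7, 6875 mod 13 = 11.

x ≡ 6875 (mod 9724).


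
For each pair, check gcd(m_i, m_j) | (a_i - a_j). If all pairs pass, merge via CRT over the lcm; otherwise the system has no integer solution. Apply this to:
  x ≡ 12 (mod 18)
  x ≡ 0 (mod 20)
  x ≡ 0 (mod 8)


Moduli 18, 20, 8 are not pairwise coprime, so CRT works modulo lcm(m_i) when all pairwise compatibility conditions hold.
Pairwise compatibility: gcd(m_i, m_j) must divide a_i - a_j for every pair.
Merge one congruence at a time:
  Start: x ≡ 12 (mod 18).
  Combine with x ≡ 0 (mod 20): gcd(18, 20) = 2; 0 - 12 = -12, which IS divisible by 2, so compatible.
    Write x = 12 + 18·t and substitute into x ≡ 0 (mod 20): 18·t ≡ 0 − 12 = -12 (mod 20).
    Divide the congruence (and modulus) by g = 2: 9·t ≡ -6 (mod 10).
    Reduce coefficients mod 10: 9·t ≡ 4 (mod 10).
    The inverse of 9 mod 10 is 9 (since 9·9 = 81 = 8·10 + 1), so t ≡ 9·4 = 36 ≡ 6 (mod 10).
    Then x = 12 + 18·6 = 120, valid modulo lcm(18, 20) = 180: x ≡ 120 (mod 180).
  Combine with x ≡ 0 (mod 8): gcd(180, 8) = 4; 0 - 120 = -120, which IS divisible by 4, so compatible.
    Write x = 120 + 180·t and substitute into x ≡ 0 (mod 8): 180·t ≡ 0 − 120 = -120 (mod 8).
    Divide the congruence (and modulus) by g = 4: 45·t ≡ -30 (mod 2).
    Reduce coefficients mod 2: 1·t ≡ 0 (mod 2).
    So t ≡ 0 (mod 2).
    Then x = 120 + 180·0 = 120, valid modulo lcm(180, 8) = 360: x ≡ 120 (mod 360).
Verify: 120 mod 18 = 12, 120 mod 20 = 0, 120 mod 8 = 0.

x ≡ 120 (mod 360).


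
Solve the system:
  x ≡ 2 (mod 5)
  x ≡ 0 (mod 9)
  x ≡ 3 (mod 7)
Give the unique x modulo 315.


Moduli 5, 9, 7 are pairwise coprime; by CRT there is a unique solution modulo M = 5 · 9 · 7 = 315.
Solve pairwise, accumulating the modulus:
  Start with x ≡ 2 (mod 5).
  Combine with x ≡ 0 (mod 9): since gcd(5, 9) = 1, we get a unique residue mod 45.
    Write x = 2 + 5·t and substitute into x ≡ 0 (mod 9): 5·t ≡ 0 − 2 = -2 (mod 9).
    Reduce coefficients mod 9: 5·t ≡ 7 (mod 9).
    The inverse of 5 mod 9 is 2 (since 5·2 = 10 = 1·9 + 1), so t ≡ 2·7 = 14 ≡ 5 (mod 9).
    Then x = 2 + 5·5 = 27, valid modulo lcm(5, 9) = 45: x ≡ 27 (mod 45).
  Combine with x ≡ 3 (mod 7): since gcd(45, 7) = 1, we get a unique residue mod 315.
    Write x = 27 + 45·t and substitute into x ≡ 3 (mod 7): 45·t ≡ 3 − 27 = -24 (mod 7).
    Reduce coefficients mod 7: 3·t ≡ 4 (mod 7).
    The inverse of 3 mod 7 is 5 (since 3·5 = 15 = 2·7 + 1), so t ≡ 5·4 = 20 ≡ 6 (mod 7).
    Then x = 27 + 45·6 = 297, valid modulo lcm(45, 7) = 315: x ≡ 297 (mod 315).
Verify: 297 mod 5 = 2 ✓, 297 mod 9 = 0 ✓, 297 mod 7 = 3 ✓.

x ≡ 297 (mod 315).


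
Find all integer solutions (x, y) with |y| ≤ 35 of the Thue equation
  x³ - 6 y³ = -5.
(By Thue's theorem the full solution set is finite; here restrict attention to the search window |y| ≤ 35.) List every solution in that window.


The equation is x³ - 6y³ = -5. For fixed y, x³ = 6·y³ − 5, so a solution requires the RHS to be a perfect cube.
Strategy: iterate y from -35 to 35, compute RHS = 6·y³ − 5, and check whether it is a (positive or negative) perfect cube.
Check small values of y:
  y = 0: RHS = -5 is not a perfect cube.
  y = 1: RHS = 1 = (1)³ ⇒ x = 1 works.
  y = -1: RHS = -11 is not a perfect cube.
  y = 2: RHS = 43 is not a perfect cube.
  y = -2: RHS = -53 is not a perfect cube.
  y = 3: RHS = 157 is not a perfect cube.
  y = -3: RHS = -167 is not a perfect cube.
Continuing the search up to |y| = 35 finds no further solutions beyond those listed.
Collected solutions: (1, 1).

Solutions (with |y| ≤ 35): (1, 1).


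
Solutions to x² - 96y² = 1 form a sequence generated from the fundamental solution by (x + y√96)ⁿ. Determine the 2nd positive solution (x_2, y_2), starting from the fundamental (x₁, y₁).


Step 1: Find the fundamental solution (x₁, y₁) of x² - 96y² = 1.
  Expand √96 as a continued fraction. a₀ = ⌊√96⌋ = 9; iterate m_{k+1} = d_k·a_k − m_k, d_{k+1} = (96 − m_{k+1}²)/d_k, a_{k+1} = ⌊(a₀ + m_{k+1})/d_{k+1}⌋ (starting m₀ = 0, d₀ = 1), with convergents p_k = a_k·p_{k-1} + p_{k-2}, q_k = a_k·q_{k-1} + q_{k-2} (p₋₁ = 1, q₋₁ = 0):
  k = 0: a₀ = 9; p₀/q₀ = 9/1; p₀² − 96·q₀² = 81 − 96 = -15.
  k = 1: m = 9, d = 15, a = ⌊(9 + 9)/15⌋ = 1; p/q = (1·9 + 1)/(1·1 + 0) = 10/1; p² − 96·q² = 100 − 96 = 4.
  k = 2: m = 6, d = 4, a = ⌊(9 + 6)/4⌋ = 3; p/q = (3·10 + 9)/(3·1 + 1) = 39/4; p² − 96·q² = 1521 − 1536 = -15.
  k = 3: m = 6, d = 15, a = ⌊(9 + 6)/15⌋ = 1; p/q = (1·39 + 10)/(1·4 + 1) = 49/5; p² − 96·q² = 2401 − 2400 = 1.
  The first convergent with p² − 96·q² = 1 gives the fundamental solution (x₁, y₁) = (49, 5).
Step 2: Apply the recurrence (x_{n+1}, y_{n+1}) = (x₁x_n + 96y₁y_n, x₁y_n + y₁x_n) repeatedly.
  From (x_1, y_1) = (49, 5): x_2 = 49·49 + 96·5·5 = 4801; y_2 = 49·5 + 5·49 = 490.
Step 3: Verify x_2² - 96·y_2² = 23049601 - 23049600 = 1 (should be 1). ✓

(x_1, y_1) = (49, 5); (x_2, y_2) = (4801, 490).


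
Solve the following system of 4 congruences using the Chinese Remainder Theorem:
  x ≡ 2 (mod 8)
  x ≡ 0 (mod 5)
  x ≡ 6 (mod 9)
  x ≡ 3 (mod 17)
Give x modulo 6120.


Product of moduli M = 8 · 5 · 9 · 17 = 6120.
Merge one congruence at a time:
  Start: x ≡ 2 (mod 8).
  Combine with x ≡ 0 (mod 5); new modulus lcm = 40.
    Write x = 2 + 8·t and substitute into x ≡ 0 (mod 5): 8·t ≡ 0 − 2 = -2 (mod 5).
    Reduce coefficients mod 5: 3·t ≡ 3 (mod 5).
    The inverse of 3 mod 5 is 2 (since 3·2 = 6 = 1·5 + 1), so t ≡ 2·3 = 6 ≡ 1 (mod 5).
    Then x = 2 + 8·1 = 10, valid modulo lcm(8, 5) = 40: x ≡ 10 (mod 40).
  Combine with x ≡ 6 (mod 9); new modulus lcm = 360.
    Write x = 10 + 40·t and substitute into x ≡ 6 (mod 9): 40·t ≡ 6 − 10 = -4 (mod 9).
    Reduce coefficients mod 9: 4·t ≡ 5 (mod 9).
    The inverse of 4 mod 9 is 7 (since 4·7 = 28 = 3·9 + 1), so t ≡ 7·5 = 35 ≡ 8 (mod 9).
    Then x = 10 + 40·8 = 330, valid modulo lcm(40, 9) = 360: x ≡ 330 (mod 360).
  Combine with x ≡ 3 (mod 17); new modulus lcm = 6120.
    Write x = 330 + 360·t and substitute into x ≡ 3 (mod 17): 360·t ≡ 3 − 330 = -327 (mod 17).
    Reduce coefficients mod 17: 3·t ≡ 13 (mod 17).
    The inverse of 3 mod 17 is 6 (since 3·6 = 18 = 1·17 + 1), so t ≡ 6·13 = 78 ≡ 10 (mod 17).
    Then x = 330 + 360·10 = 3930, valid modulo lcm(360, 17) = 6120: x ≡ 3930 (mod 6120).
Verify against each original: 3930 mod 8 = 2, 3930 mod 5 = 0, 3930 mod 9 = 6, 3930 mod 17 = 3.

x ≡ 3930 (mod 6120).


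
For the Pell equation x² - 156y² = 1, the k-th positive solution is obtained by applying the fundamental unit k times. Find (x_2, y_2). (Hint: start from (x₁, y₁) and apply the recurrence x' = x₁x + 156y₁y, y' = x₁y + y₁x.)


Step 1: Find the fundamental solution (x₁, y₁) of x² - 156y² = 1.
  Expand √156 as a continued fraction. a₀ = ⌊√156⌋ = 12; iterate m_{k+1} = d_k·a_k − m_k, d_{k+1} = (156 − m_{k+1}²)/d_k, a_{k+1} = ⌊(a₀ + m_{k+1})/d_{k+1}⌋ (starting m₀ = 0, d₀ = 1), with convergents p_k = a_k·p_{k-1} + p_{k-2}, q_k = a_k·q_{k-1} + q_{k-2} (p₋₁ = 1, q₋₁ = 0):
  k = 0: a₀ = 12; p₀/q₀ = 12/1; p₀² − 156·q₀² = 144 − 156 = -12.
  k = 1: m = 12, d = 12, a = ⌊(12 + 12)/12⌋ = 2; p/q = (2·12 + 1)/(2·1 + 0) = 25/2; p² − 156·q² = 625 − 624 = 1.
  The first convergent with p² − 156·q² = 1 gives the fundamental solution (x₁, y₁) = (25, 2).
Step 2: Apply the recurrence (x_{n+1}, y_{n+1}) = (x₁x_n + 156y₁y_n, x₁y_n + y₁x_n) repeatedly.
  From (x_1, y_1) = (25, 2): x_2 = 25·25 + 156·2·2 = 1249; y_2 = 25·2 + 2·25 = 100.
Step 3: Verify x_2² - 156·y_2² = 1560001 - 1560000 = 1 (should be 1). ✓

(x_1, y_1) = (25, 2); (x_2, y_2) = (1249, 100).


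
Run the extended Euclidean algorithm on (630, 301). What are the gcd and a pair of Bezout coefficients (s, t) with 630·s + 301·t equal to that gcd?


Euclidean algorithm on (630, 301) — divide until remainder is 0:
  630 = 2 · 301 + 28
  301 = 10 · 28 + 21
  28 = 1 · 21 + 7
  21 = 3 · 7 + 0
gcd(630, 301) = 7.
Track Bezout coefficients alongside the remainders: start with r₀ = 630 = a·1 + b·0 (s = 1, t = 0) and r₁ = 301 = a·0 + b·1 (s = 0, t = 1); each new remainder r_{k+1} = r_{k-1} − q_k·r_k inherits s_{k+1} = s_{k-1} − q_k·s_k, t_{k+1} = t_{k-1} − q_k·t_k, so r_k = a·s_k + b·t_k at every step:
  q = 2: r = 28, s = 1 − 2·0 = 1, t = 0 − 2·1 = -2  (check: 630·1 + 301·(-2) = 28)
  q = 10: r = 21, s = 0 − 10·1 = -10, t = 1 − 10·(-2) = 21  (check: 630·(-10) + 301·21 = 21)
  q = 1: r = 7, s = 1 − 1·(-10) = 11, t = -2 − 1·21 = -23  (check: 630·11 + 301·(-23) = 7)
The row with r = 7 (the gcd) gives the Bezout coefficients s = 11, t = -23.
Result: 630 · (11) + 301 · (-23) = 7.

gcd(630, 301) = 7; s = 11, t = -23 (check: 630·11 + 301·(-23) = 7).


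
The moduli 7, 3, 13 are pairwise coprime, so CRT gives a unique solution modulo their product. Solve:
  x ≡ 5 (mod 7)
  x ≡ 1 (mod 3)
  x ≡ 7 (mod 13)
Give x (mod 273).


Moduli 7, 3, 13 are pairwise coprime; by CRT there is a unique solution modulo M = 7 · 3 · 13 = 273.
Solve pairwise, accumulating the modulus:
  Start with x ≡ 5 (mod 7).
  Combine with x ≡ 1 (mod 3): since gcd(7, 3) = 1, we get a unique residue mod 21.
    Write x = 5 + 7·t and substitute into x ≡ 1 (mod 3): 7·t ≡ 1 − 5 = -4 (mod 3).
    Reduce coefficients mod 3: 1·t ≡ 2 (mod 3).
    So t ≡ 2 (mod 3).
    Then x = 5 + 7·2 = 19, valid modulo lcm(7, 3) = 21: x ≡ 19 (mod 21).
  Combine with x ≡ 7 (mod 13): since gcd(21, 13) = 1, we get a unique residue mod 273.
    Write x = 19 + 21·t and substitute into x ≡ 7 (mod 13): 21·t ≡ 7 − 19 = -12 (mod 13).
    Reduce coefficients mod 13: 8·t ≡ 1 (mod 13).
    The inverse of 8 mod 13 is 5 (since 8·5 = 40 = 3·13 + 1), so t ≡ 5·1 = 5 ≡ 5 (mod 13).
    Then x = 19 + 21·5 = 124, valid modulo lcm(21, 13) = 273: x ≡ 124 (mod 273).
Verify: 124 mod 7 = 5 ✓, 124 mod 3 = 1 ✓, 124 mod 13 = 7 ✓.

x ≡ 124 (mod 273).


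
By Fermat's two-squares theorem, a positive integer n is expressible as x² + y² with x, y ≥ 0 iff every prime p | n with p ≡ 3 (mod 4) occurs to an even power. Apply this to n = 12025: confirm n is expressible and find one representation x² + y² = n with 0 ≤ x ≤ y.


Step 1: Factor n = 12025 = 5^2 · 13 · 37.
Step 2: Check the mod-4 condition on each prime factor: 5 ≡ 1 (mod 4), exponent 2; 13 ≡ 1 (mod 4), exponent 1; 37 ≡ 1 (mod 4), exponent 1.
All primes ≡ 3 (mod 4) appear to even exponent (or don't appear), so by the two-squares theorem n IS expressible as a sum of two squares.
Step 3: Build a representation. Group n = k² · m with k = 5 and m = 13 · 37 = 481 (a product of primes ≡ 1 (mod 4)); a representation of m scales to one of n via (k·x)² + (k·y)² = k²(x² + y²). Each prime p ≡ 1 (mod 4) is itself a sum of two squares; find a² by testing p − a² for a perfect square:
  13: 13 − 1² = 12, 13 − 2² = 9 = 3² ⇒ 13 = 2² + 3².
  37: 37 − 1² = 36 = 6² ⇒ 37 = 1² + 6².
  Combine using the Brahmagupta–Fibonacci identity (a² + b²)(c² + d²) = (ac − bd)² + (ad + bc)² = (ac + bd)² + (ad − bc)²:
  13 · 37 = 481: from (2² + 3²)(1² + 6²), take (2·1 − 3·6, 2·6 + 3·1) = (2 − 18, 12 + 3) = (-16, 15); dropping signs (only squares matter) gives (16, 15); check 16² + 15² = 256 + 225 = 481 ✓.
  Scale by k = 5: (5·16, 5·15) = (80, 75).
Step 4: Order so x ≤ y and verify: 75² + 80² = 5625 + 6400 = 12025 = n. ✓

n = 12025 = 75² + 80² (one valid representation with x ≤ y).


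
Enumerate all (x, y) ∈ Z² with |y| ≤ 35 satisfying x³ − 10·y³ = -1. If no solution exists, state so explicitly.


The equation is x³ - 10y³ = -1. For fixed y, x³ = 10·y³ − 1, so a solution requires the RHS to be a perfect cube.
Strategy: iterate y from -35 to 35, compute RHS = 10·y³ − 1, and check whether it is a (positive or negative) perfect cube.
Check small values of y:
  y = 0: RHS = -1 = (-1)³ ⇒ x = -1 works.
  y = 1: RHS = 9 is not a perfect cube.
  y = -1: RHS = -11 is not a perfect cube.
  y = 2: RHS = 79 is not a perfect cube.
  y = -2: RHS = -81 is not a perfect cube.
  y = 3: RHS = 269 is not a perfect cube.
  y = -3: RHS = -271 is not a perfect cube.
Continuing the search up to |y| = 35 finds no further solutions beyond those listed.
Collected solutions: (-1, 0).

Solutions (with |y| ≤ 35): (-1, 0).


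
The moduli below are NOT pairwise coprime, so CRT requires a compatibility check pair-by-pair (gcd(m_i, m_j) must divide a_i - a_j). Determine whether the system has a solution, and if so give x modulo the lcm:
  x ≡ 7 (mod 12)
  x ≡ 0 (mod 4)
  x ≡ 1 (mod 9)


Moduli 12, 4, 9 are not pairwise coprime, so CRT works modulo lcm(m_i) when all pairwise compatibility conditions hold.
Pairwise compatibility: gcd(m_i, m_j) must divide a_i - a_j for every pair.
Merge one congruence at a time:
  Start: x ≡ 7 (mod 12).
  Combine with x ≡ 0 (mod 4): gcd(12, 4) = 4, and 0 - 7 = -7 is NOT divisible by 4.
    ⇒ system is inconsistent (no integer solution).

No solution (the system is inconsistent).


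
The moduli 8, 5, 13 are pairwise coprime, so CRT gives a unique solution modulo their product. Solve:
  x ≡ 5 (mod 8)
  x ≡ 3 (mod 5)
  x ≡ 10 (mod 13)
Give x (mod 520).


Moduli 8, 5, 13 are pairwise coprime; by CRT there is a unique solution modulo M = 8 · 5 · 13 = 520.
Solve pairwise, accumulating the modulus:
  Start with x ≡ 5 (mod 8).
  Combine with x ≡ 3 (mod 5): since gcd(8, 5) = 1, we get a unique residue mod 40.
    Write x = 5 + 8·t and substitute into x ≡ 3 (mod 5): 8·t ≡ 3 − 5 = -2 (mod 5).
    Reduce coefficients mod 5: 3·t ≡ 3 (mod 5).
    The inverse of 3 mod 5 is 2 (since 3·2 = 6 = 1·5 + 1), so t ≡ 2·3 = 6 ≡ 1 (mod 5).
    Then x = 5 + 8·1 = 13, valid modulo lcm(8, 5) = 40: x ≡ 13 (mod 40).
  Combine with x ≡ 10 (mod 13): since gcd(40, 13) = 1, we get a unique residue mod 520.
    Write x = 13 + 40·t and substitute into x ≡ 10 (mod 13): 40·t ≡ 10 − 13 = -3 (mod 13).
    Reduce coefficients mod 13: 1·t ≡ 10 (mod 13).
    So t ≡ 10 (mod 13).
    Then x = 13 + 40·10 = 413, valid modulo lcm(40, 13) = 520: x ≡ 413 (mod 520).
Verify: 413 mod 8 = 5 ✓, 413 mod 5 = 3 ✓, 413 mod 13 = 10 ✓.

x ≡ 413 (mod 520).


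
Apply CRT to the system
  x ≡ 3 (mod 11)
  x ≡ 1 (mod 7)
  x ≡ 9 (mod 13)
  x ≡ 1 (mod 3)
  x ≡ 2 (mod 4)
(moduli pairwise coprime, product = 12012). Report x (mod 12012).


Product of moduli M = 11 · 7 · 13 · 3 · 4 = 12012.
Merge one congruence at a time:
  Start: x ≡ 3 (mod 11).
  Combine with x ≡ 1 (mod 7); new modulus lcm = 77.
    Write x = 3 + 11·t and substitute into x ≡ 1 (mod 7): 11·t ≡ 1 − 3 = -2 (mod 7).
    Reduce coefficients mod 7: 4·t ≡ 5 (mod 7).
    The inverse of 4 mod 7 is 2 (since 4·2 = 8 = 1·7 + 1), so t ≡ 2·5 = 10 ≡ 3 (mod 7).
    Then x = 3 + 11·3 = 36, valid modulo lcm(11, 7) = 77: x ≡ 36 (mod 77).
  Combine with x ≡ 9 (mod 13); new modulus lcm = 1001.
    Write x = 36 + 77·t and substitute into x ≡ 9 (mod 13): 77·t ≡ 9 − 36 = -27 (mod 13).
    Reduce coefficients mod 13: 12·t ≡ 12 (mod 13).
    The inverse of 12 mod 13 is 12 (since 12·12 = 144 = 11·13 + 1), so t ≡ 12·12 = 144 ≡ 1 (mod 13).
    Then x = 36 + 77·1 = 113, valid modulo lcm(77, 13) = 1001: x ≡ 113 (mod 1001).
  Combine with x ≡ 1 (mod 3); new modulus lcm = 3003.
    Write x = 113 + 1001·t and substitute into x ≡ 1 (mod 3): 1001·t ≡ 1 − 113 = -112 (mod 3).
    Reduce coefficients mod 3: 2·t ≡ 2 (mod 3).
    The inverse of 2 mod 3 is 2 (since 2·2 = 4 = 1·3 + 1), so t ≡ 2·2 = 4 ≡ 1 (mod 3).
    Then x = 113 + 1001·1 = 1114, valid modulo lcm(1001, 3) = 3003: x ≡ 1114 (mod 3003).
  Combine with x ≡ 2 (mod 4); new modulus lcm = 12012.
    Write x = 1114 + 3003·t and substitute into x ≡ 2 (mod 4): 3003·t ≡ 2 − 1114 = -1112 (mod 4).
    Reduce coefficients mod 4: 3·t ≡ 0 (mod 4).
    The inverse of 3 mod 4 is 3 (since 3·3 = 9 = 2·4 + 1), so t ≡ 3·0 = 0 ≡ 0 (mod 4).
    Then x = 1114 + 3003·0 = 1114, valid modulo lcm(3003, 4) = 12012: x ≡ 1114 (mod 12012).
Verify against each original: 1114 mod 11 = 3, 1114 mod 7 = 1, 1114 mod 13 = 9, 1114 mod 3 = 1, 1114 mod 4 = 2.

x ≡ 1114 (mod 12012).


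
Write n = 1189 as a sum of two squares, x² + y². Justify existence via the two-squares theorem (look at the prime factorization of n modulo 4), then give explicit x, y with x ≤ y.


Step 1: Factor n = 1189 = 29 · 41.
Step 2: Check the mod-4 condition on each prime factor: 29 ≡ 1 (mod 4), exponent 1; 41 ≡ 1 (mod 4), exponent 1.
All primes ≡ 3 (mod 4) appear to even exponent (or don't appear), so by the two-squares theorem n IS expressible as a sum of two squares.
Step 3: Build a representation. Here n = 29 · 41 is a product of primes ≡ 1 (mod 4). Each prime p ≡ 1 (mod 4) is itself a sum of two squares; find a² by testing p − a² for a perfect square:
  29: 29 − 1² = 28, 29 − 2² = 25 = 5² ⇒ 29 = 2² + 5².
  41: 41 − 1² = 40, 41 − 2² = 37, 41 − 3² = 32, 41 − 4² = 25 = 5² ⇒ 41 = 4² + 5².
  Combine using the Brahmagupta–Fibonacci identity (a² + b²)(c² + d²) = (ac − bd)² + (ad + bc)² = (ac + bd)² + (ad − bc)²:
  29 · 41 = 1189: from (2² + 5²)(4² + 5²), take (2·4 − 5·5, 2·5 + 5·4) = (8 − 25, 10 + 20) = (-17, 30); dropping signs (only squares matter) gives (17, 30); check 17² + 30² = 289 + 900 = 1189 ✓.
Step 4: Order so x ≤ y and verify: 17² + 30² = 289 + 900 = 1189 = n. ✓

n = 1189 = 17² + 30² (one valid representation with x ≤ y).


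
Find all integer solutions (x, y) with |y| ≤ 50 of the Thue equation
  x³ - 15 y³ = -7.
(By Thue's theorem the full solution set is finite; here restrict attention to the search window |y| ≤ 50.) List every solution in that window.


The equation is x³ - 15y³ = -7. For fixed y, x³ = 15·y³ − 7, so a solution requires the RHS to be a perfect cube.
Strategy: iterate y from -50 to 50, compute RHS = 15·y³ − 7, and check whether it is a (positive or negative) perfect cube.
Check small values of y:
  y = 0: RHS = -7 is not a perfect cube.
  y = 1: RHS = 8 = (2)³ ⇒ x = 2 works.
  y = -1: RHS = -22 is not a perfect cube.
  y = 2: RHS = 113 is not a perfect cube.
  y = -2: RHS = -127 is not a perfect cube.
  y = 3: RHS = 398 is not a perfect cube.
  y = -3: RHS = -412 is not a perfect cube.
Continuing the search up to |y| = 50 finds no further solutions beyond those listed.
Collected solutions: (2, 1).

Solutions (with |y| ≤ 50): (2, 1).


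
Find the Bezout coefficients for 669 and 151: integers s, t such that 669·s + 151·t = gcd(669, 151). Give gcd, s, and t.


Euclidean algorithm on (669, 151) — divide until remainder is 0:
  669 = 4 · 151 + 65
  151 = 2 · 65 + 21
  65 = 3 · 21 + 2
  21 = 10 · 2 + 1
  2 = 2 · 1 + 0
gcd(669, 151) = 1.
Track Bezout coefficients alongside the remainders: start with r₀ = 669 = a·1 + b·0 (s = 1, t = 0) and r₁ = 151 = a·0 + b·1 (s = 0, t = 1); each new remainder r_{k+1} = r_{k-1} − q_k·r_k inherits s_{k+1} = s_{k-1} − q_k·s_k, t_{k+1} = t_{k-1} − q_k·t_k, so r_k = a·s_k + b·t_k at every step:
  q = 4: r = 65, s = 1 − 4·0 = 1, t = 0 − 4·1 = -4  (check: 669·1 + 151·(-4) = 65)
  q = 2: r = 21, s = 0 − 2·1 = -2, t = 1 − 2·(-4) = 9  (check: 669·(-2) + 151·9 = 21)
  q = 3: r = 2, s = 1 − 3·(-2) = 7, t = -4 − 3·9 = -31  (check: 669·7 + 151·(-31) = 2)
  q = 10: r = 1, s = -2 − 10·7 = -72, t = 9 − 10·(-31) = 319  (check: 669·(-72) + 151·319 = 1)
The row with r = 1 (the gcd) gives the Bezout coefficients s = -72, t = 319.
Result: 669 · (-72) + 151 · (319) = 1.

gcd(669, 151) = 1; s = -72, t = 319 (check: 669·(-72) + 151·319 = 1).


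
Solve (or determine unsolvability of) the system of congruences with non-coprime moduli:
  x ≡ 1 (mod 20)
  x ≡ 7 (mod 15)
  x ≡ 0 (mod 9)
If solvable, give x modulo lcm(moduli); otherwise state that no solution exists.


Moduli 20, 15, 9 are not pairwise coprime, so CRT works modulo lcm(m_i) when all pairwise compatibility conditions hold.
Pairwise compatibility: gcd(m_i, m_j) must divide a_i - a_j for every pair.
Merge one congruence at a time:
  Start: x ≡ 1 (mod 20).
  Combine with x ≡ 7 (mod 15): gcd(20, 15) = 5, and 7 - 1 = 6 is NOT divisible by 5.
    ⇒ system is inconsistent (no integer solution).

No solution (the system is inconsistent).


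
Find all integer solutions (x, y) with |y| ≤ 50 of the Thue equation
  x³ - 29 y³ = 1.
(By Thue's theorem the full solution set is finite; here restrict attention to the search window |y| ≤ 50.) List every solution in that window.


The equation is x³ - 29y³ = 1. For fixed y, x³ = 29·y³ + 1, so a solution requires the RHS to be a perfect cube.
Strategy: iterate y from -50 to 50, compute RHS = 29·y³ + 1, and check whether it is a (positive or negative) perfect cube.
Check small values of y:
  y = 0: RHS = 1 = (1)³ ⇒ x = 1 works.
  y = 1: RHS = 30 is not a perfect cube.
  y = -1: RHS = -28 is not a perfect cube.
  y = 2: RHS = 233 is not a perfect cube.
  y = -2: RHS = -231 is not a perfect cube.
  y = 3: RHS = 784 is not a perfect cube.
  y = -3: RHS = -782 is not a perfect cube.
Continuing the search up to |y| = 50 finds no further solutions beyond those listed.
Collected solutions: (1, 0).

Solutions (with |y| ≤ 50): (1, 0).


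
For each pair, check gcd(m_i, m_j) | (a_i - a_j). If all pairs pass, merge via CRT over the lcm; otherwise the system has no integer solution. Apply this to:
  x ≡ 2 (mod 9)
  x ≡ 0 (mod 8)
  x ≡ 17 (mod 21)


Moduli 9, 8, 21 are not pairwise coprime, so CRT works modulo lcm(m_i) when all pairwise compatibility conditions hold.
Pairwise compatibility: gcd(m_i, m_j) must divide a_i - a_j for every pair.
Merge one congruence at a time:
  Start: x ≡ 2 (mod 9).
  Combine with x ≡ 0 (mod 8): gcd(9, 8) = 1; 0 - 2 = -2, which IS divisible by 1, so compatible.
    Write x = 2 + 9·t and substitute into x ≡ 0 (mod 8): 9·t ≡ 0 − 2 = -2 (mod 8).
    Reduce coefficients mod 8: 1·t ≡ 6 (mod 8).
    So t ≡ 6 (mod 8).
    Then x = 2 + 9·6 = 56, valid modulo lcm(9, 8) = 72: x ≡ 56 (mod 72).
  Combine with x ≡ 17 (mod 21): gcd(72, 21) = 3; 17 - 56 = -39, which IS divisible by 3, so compatible.
    Write x = 56 + 72·t and substitute into x ≡ 17 (mod 21): 72·t ≡ 17 − 56 = -39 (mod 21).
    Divide the congruence (and modulus) by g = 3: 24·t ≡ -13 (mod 7).
    Reduce coefficients mod 7: 3·t ≡ 1 (mod 7).
    The inverse of 3 mod 7 is 5 (since 3·5 = 15 = 2·7 + 1), so t ≡ 5·1 = 5 ≡ 5 (mod 7).
    Then x = 56 + 72·5 = 416, valid modulo lcm(72, 21) = 504: x ≡ 416 (mod 504).
Verify: 416 mod 9 = 2, 416 mod 8 = 0, 416 mod 21 = 17.

x ≡ 416 (mod 504).


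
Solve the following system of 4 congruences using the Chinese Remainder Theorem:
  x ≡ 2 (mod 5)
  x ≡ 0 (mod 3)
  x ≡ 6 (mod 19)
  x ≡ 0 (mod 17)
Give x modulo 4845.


Product of moduli M = 5 · 3 · 19 · 17 = 4845.
Merge one congruence at a time:
  Start: x ≡ 2 (mod 5).
  Combine with x ≡ 0 (mod 3); new modulus lcm = 15.
    Write x = 2 + 5·t and substitute into x ≡ 0 (mod 3): 5·t ≡ 0 − 2 = -2 (mod 3).
    Reduce coefficients mod 3: 2·t ≡ 1 (mod 3).
    The inverse of 2 mod 3 is 2 (since 2·2 = 4 = 1·3 + 1), so t ≡ 2·1 = 2 ≡ 2 (mod 3).
    Then x = 2 + 5·2 = 12, valid modulo lcm(5, 3) = 15: x ≡ 12 (mod 15).
  Combine with x ≡ 6 (mod 19); new modulus lcm = 285.
    Write x = 12 + 15·t and substitute into x ≡ 6 (mod 19): 15·t ≡ 6 − 12 = -6 (mod 19).
    Reduce coefficients mod 19: 15·t ≡ 13 (mod 19).
    The inverse of 15 mod 19 is 14 (since 15·14 = 210 = 11·19 + 1), so t ≡ 14·13 = 182 ≡ 11 (mod 19).
    Then x = 12 + 15·11 = 177, valid modulo lcm(15, 19) = 285: x ≡ 177 (mod 285).
  Combine with x ≡ 0 (mod 17); new modulus lcm = 4845.
    Write x = 177 + 285·t and substitute into x ≡ 0 (mod 17): 285·t ≡ 0 − 177 = -177 (mod 17).
    Reduce coefficients mod 17: 13·t ≡ 10 (mod 17).
    The inverse of 13 mod 17 is 4 (since 13·4 = 52 = 3·17 + 1), so t ≡ 4·10 = 40 ≡ 6 (mod 17).
    Then x = 177 + 285·6 = 1887, valid modulo lcm(285, 17) = 4845: x ≡ 1887 (mod 4845).
Verify against each original: 1887 mod 5 = 2, 1887 mod 3 = 0, 1887 mod 19 = 6, 1887 mod 17 = 0.

x ≡ 1887 (mod 4845).


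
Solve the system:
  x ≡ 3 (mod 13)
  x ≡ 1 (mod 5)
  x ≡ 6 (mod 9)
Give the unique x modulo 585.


Moduli 13, 5, 9 are pairwise coprime; by CRT there is a unique solution modulo M = 13 · 5 · 9 = 585.
Solve pairwise, accumulating the modulus:
  Start with x ≡ 3 (mod 13).
  Combine with x ≡ 1 (mod 5): since gcd(13, 5) = 1, we get a unique residue mod 65.
    Write x = 3 + 13·t and substitute into x ≡ 1 (mod 5): 13·t ≡ 1 − 3 = -2 (mod 5).
    Reduce coefficients mod 5: 3·t ≡ 3 (mod 5).
    The inverse of 3 mod 5 is 2 (since 3·2 = 6 = 1·5 + 1), so t ≡ 2·3 = 6 ≡ 1 (mod 5).
    Then x = 3 + 13·1 = 16, valid modulo lcm(13, 5) = 65: x ≡ 16 (mod 65).
  Combine with x ≡ 6 (mod 9): since gcd(65, 9) = 1, we get a unique residue mod 585.
    Write x = 16 + 65·t and substitute into x ≡ 6 (mod 9): 65·t ≡ 6 − 16 = -10 (mod 9).
    Reduce coefficients mod 9: 2·t ≡ 8 (mod 9).
    The inverse of 2 mod 9 is 5 (since 2·5 = 10 = 1·9 + 1), so t ≡ 5·8 = 40 ≡ 4 (mod 9).
    Then x = 16 + 65·4 = 276, valid modulo lcm(65, 9) = 585: x ≡ 276 (mod 585).
Verify: 276 mod 13 = 3 ✓, 276 mod 5 = 1 ✓, 276 mod 9 = 6 ✓.

x ≡ 276 (mod 585).


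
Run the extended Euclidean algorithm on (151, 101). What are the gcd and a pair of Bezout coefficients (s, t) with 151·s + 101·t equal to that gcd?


Euclidean algorithm on (151, 101) — divide until remainder is 0:
  151 = 1 · 101 + 50
  101 = 2 · 50 + 1
  50 = 50 · 1 + 0
gcd(151, 101) = 1.
Track Bezout coefficients alongside the remainders: start with r₀ = 151 = a·1 + b·0 (s = 1, t = 0) and r₁ = 101 = a·0 + b·1 (s = 0, t = 1); each new remainder r_{k+1} = r_{k-1} − q_k·r_k inherits s_{k+1} = s_{k-1} − q_k·s_k, t_{k+1} = t_{k-1} − q_k·t_k, so r_k = a·s_k + b·t_k at every step:
  q = 1: r = 50, s = 1 − 1·0 = 1, t = 0 − 1·1 = -1  (check: 151·1 + 101·(-1) = 50)
  q = 2: r = 1, s = 0 − 2·1 = -2, t = 1 − 2·(-1) = 3  (check: 151·(-2) + 101·3 = 1)
The row with r = 1 (the gcd) gives the Bezout coefficients s = -2, t = 3.
Result: 151 · (-2) + 101 · (3) = 1.

gcd(151, 101) = 1; s = -2, t = 3 (check: 151·(-2) + 101·3 = 1).


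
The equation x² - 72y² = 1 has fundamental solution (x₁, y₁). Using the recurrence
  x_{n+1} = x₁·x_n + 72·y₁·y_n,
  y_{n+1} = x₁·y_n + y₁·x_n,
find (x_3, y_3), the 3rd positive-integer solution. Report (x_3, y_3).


Step 1: Find the fundamental solution (x₁, y₁) of x² - 72y² = 1.
  Expand √72 as a continued fraction. a₀ = ⌊√72⌋ = 8; iterate m_{k+1} = d_k·a_k − m_k, d_{k+1} = (72 − m_{k+1}²)/d_k, a_{k+1} = ⌊(a₀ + m_{k+1})/d_{k+1}⌋ (starting m₀ = 0, d₀ = 1), with convergents p_k = a_k·p_{k-1} + p_{k-2}, q_k = a_k·q_{k-1} + q_{k-2} (p₋₁ = 1, q₋₁ = 0):
  k = 0: a₀ = 8; p₀/q₀ = 8/1; p₀² − 72·q₀² = 64 − 72 = -8.
  k = 1: m = 8, d = 8, a = ⌊(8 + 8)/8⌋ = 2; p/q = (2·8 + 1)/(2·1 + 0) = 17/2; p² − 72·q² = 289 − 288 = 1.
  The first convergent with p² − 72·q² = 1 gives the fundamental solution (x₁, y₁) = (17, 2).
Step 2: Apply the recurrence (x_{n+1}, y_{n+1}) = (x₁x_n + 72y₁y_n, x₁y_n + y₁x_n) repeatedly.
  From (x_1, y_1) = (17, 2): x_2 = 17·17 + 72·2·2 = 577; y_2 = 17·2 + 2·17 = 68.
  From (x_2, y_2) = (577, 68): x_3 = 17·577 + 72·2·68 = 19601; y_3 = 17·68 + 2·577 = 2310.
Step 3: Verify x_3² - 72·y_3² = 384199201 - 384199200 = 1 (should be 1). ✓

(x_1, y_1) = (17, 2); (x_3, y_3) = (19601, 2310).


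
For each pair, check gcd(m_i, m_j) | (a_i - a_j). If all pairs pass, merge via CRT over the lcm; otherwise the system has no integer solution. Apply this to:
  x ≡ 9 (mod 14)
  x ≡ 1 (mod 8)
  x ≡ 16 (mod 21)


Moduli 14, 8, 21 are not pairwise coprime, so CRT works modulo lcm(m_i) when all pairwise compatibility conditions hold.
Pairwise compatibility: gcd(m_i, m_j) must divide a_i - a_j for every pair.
Merge one congruence at a time:
  Start: x ≡ 9 (mod 14).
  Combine with x ≡ 1 (mod 8): gcd(14, 8) = 2; 1 - 9 = -8, which IS divisible by 2, so compatible.
    Write x = 9 + 14·t and substitute into x ≡ 1 (mod 8): 14·t ≡ 1 − 9 = -8 (mod 8).
    Divide the congruence (and modulus) by g = 2: 7·t ≡ -4 (mod 4).
    Reduce coefficients mod 4: 3·t ≡ 0 (mod 4).
    The inverse of 3 mod 4 is 3 (since 3·3 = 9 = 2·4 + 1), so t ≡ 3·0 = 0 ≡ 0 (mod 4).
    Then x = 9 + 14·0 = 9, valid modulo lcm(14, 8) = 56: x ≡ 9 (mod 56).
  Combine with x ≡ 16 (mod 21): gcd(56, 21) = 7; 16 - 9 = 7, which IS divisible by 7, so compatible.
    Write x = 9 + 56·t and substitute into x ≡ 16 (mod 21): 56·t ≡ 16 − 9 = 7 (mod 21).
    Divide the congruence (and modulus) by g = 7: 8·t ≡ 1 (mod 3).
    Reduce coefficients mod 3: 2·t ≡ 1 (mod 3).
    The inverse of 2 mod 3 is 2 (since 2·2 = 4 = 1·3 + 1), so t ≡ 2·1 = 2 ≡ 2 (mod 3).
    Then x = 9 + 56·2 = 121, valid modulo lcm(56, 21) = 168: x ≡ 121 (mod 168).
Verify: 121 mod 14 = 9, 121 mod 8 = 1, 121 mod 21 = 16.

x ≡ 121 (mod 168).


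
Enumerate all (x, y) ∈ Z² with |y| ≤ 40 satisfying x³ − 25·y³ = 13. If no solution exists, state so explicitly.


The equation is x³ - 25y³ = 13. For fixed y, x³ = 25·y³ + 13, so a solution requires the RHS to be a perfect cube.
Strategy: iterate y from -40 to 40, compute RHS = 25·y³ + 13, and check whether it is a (positive or negative) perfect cube.
Check small values of y:
  y = 0: RHS = 13 is not a perfect cube.
  y = 1: RHS = 38 is not a perfect cube.
  y = -1: RHS = -12 is not a perfect cube.
  y = 2: RHS = 213 is not a perfect cube.
  y = -2: RHS = -187 is not a perfect cube.
  y = 3: RHS = 688 is not a perfect cube.
  y = -3: RHS = -662 is not a perfect cube.
Continuing the search up to |y| = 40 finds no solutions either.
No (x, y) in the scanned range satisfies the equation.

No integer solutions with |y| ≤ 40.


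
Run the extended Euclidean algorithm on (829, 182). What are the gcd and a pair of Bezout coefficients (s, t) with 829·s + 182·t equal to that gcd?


Euclidean algorithm on (829, 182) — divide until remainder is 0:
  829 = 4 · 182 + 101
  182 = 1 · 101 + 81
  101 = 1 · 81 + 20
  81 = 4 · 20 + 1
  20 = 20 · 1 + 0
gcd(829, 182) = 1.
Track Bezout coefficients alongside the remainders: start with r₀ = 829 = a·1 + b·0 (s = 1, t = 0) and r₁ = 182 = a·0 + b·1 (s = 0, t = 1); each new remainder r_{k+1} = r_{k-1} − q_k·r_k inherits s_{k+1} = s_{k-1} − q_k·s_k, t_{k+1} = t_{k-1} − q_k·t_k, so r_k = a·s_k + b·t_k at every step:
  q = 4: r = 101, s = 1 − 4·0 = 1, t = 0 − 4·1 = -4  (check: 829·1 + 182·(-4) = 101)
  q = 1: r = 81, s = 0 − 1·1 = -1, t = 1 − 1·(-4) = 5  (check: 829·(-1) + 182·5 = 81)
  q = 1: r = 20, s = 1 − 1·(-1) = 2, t = -4 − 1·5 = -9  (check: 829·2 + 182·(-9) = 20)
  q = 4: r = 1, s = -1 − 4·2 = -9, t = 5 − 4·(-9) = 41  (check: 829·(-9) + 182·41 = 1)
The row with r = 1 (the gcd) gives the Bezout coefficients s = -9, t = 41.
Result: 829 · (-9) + 182 · (41) = 1.

gcd(829, 182) = 1; s = -9, t = 41 (check: 829·(-9) + 182·41 = 1).


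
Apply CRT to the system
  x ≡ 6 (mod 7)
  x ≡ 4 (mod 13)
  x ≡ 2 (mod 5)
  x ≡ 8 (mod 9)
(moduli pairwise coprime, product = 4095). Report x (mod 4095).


Product of moduli M = 7 · 13 · 5 · 9 = 4095.
Merge one congruence at a time:
  Start: x ≡ 6 (mod 7).
  Combine with x ≡ 4 (mod 13); new modulus lcm = 91.
    Write x = 6 + 7·t and substitute into x ≡ 4 (mod 13): 7·t ≡ 4 − 6 = -2 (mod 13).
    Reduce coefficients mod 13: 7·t ≡ 11 (mod 13).
    The inverse of 7 mod 13 is 2 (since 7·2 = 14 = 1·13 + 1), so t ≡ 2·11 = 22 ≡ 9 (mod 13).
    Then x = 6 + 7·9 = 69, valid modulo lcm(7, 13) = 91: x ≡ 69 (mod 91).
  Combine with x ≡ 2 (mod 5); new modulus lcm = 455.
    Write x = 69 + 91·t and substitute into x ≡ 2 (mod 5): 91·t ≡ 2 − 69 = -67 (mod 5).
    Reduce coefficients mod 5: 1·t ≡ 3 (mod 5).
    So t ≡ 3 (mod 5).
    Then x = 69 + 91·3 = 342, valid modulo lcm(91, 5) = 455: x ≡ 342 (mod 455).
  Combine with x ≡ 8 (mod 9); new modulus lcm = 4095.
    Write x = 342 + 455·t and substitute into x ≡ 8 (mod 9): 455·t ≡ 8 − 342 = -334 (mod 9).
    Reduce coefficients mod 9: 5·t ≡ 8 (mod 9).
    The inverse of 5 mod 9 is 2 (since 5·2 = 10 = 1·9 + 1), so t ≡ 2·8 = 16 ≡ 7 (mod 9).
    Then x = 342 + 455·7 = 3527, valid modulo lcm(455, 9) = 4095: x ≡ 3527 (mod 4095).
Verify against each original: 3527 mod 7 = 6, 3527 mod 13 = 4, 3527 mod 5 = 2, 3527 mod 9 = 8.

x ≡ 3527 (mod 4095).


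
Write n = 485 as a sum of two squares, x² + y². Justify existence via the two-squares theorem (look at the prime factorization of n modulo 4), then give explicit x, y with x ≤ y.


Step 1: Factor n = 485 = 5 · 97.
Step 2: Check the mod-4 condition on each prime factor: 5 ≡ 1 (mod 4), exponent 1; 97 ≡ 1 (mod 4), exponent 1.
All primes ≡ 3 (mod 4) appear to even exponent (or don't appear), so by the two-squares theorem n IS expressible as a sum of two squares.
Step 3: Build a representation. Here n = 5 · 97 is a product of primes ≡ 1 (mod 4). Each prime p ≡ 1 (mod 4) is itself a sum of two squares; find a² by testing p − a² for a perfect square:
  5: 5 − 1² = 4 = 2² ⇒ 5 = 1² + 2².
  97: 97 − 1² = 96, 97 − 2² = 93, 97 − 3² = 88, 97 − 4² = 81 = 9² ⇒ 97 = 4² + 9².
  Combine using the Brahmagupta–Fibonacci identity (a² + b²)(c² + d²) = (ac − bd)² + (ad + bc)² = (ac + bd)² + (ad − bc)²:
  5 · 97 = 485: from (1² + 2²)(4² + 9²), take (1·4 − 2·9, 1·9 + 2·4) = (4 − 18, 9 + 8) = (-14, 17); dropping signs (only squares matter) gives (14, 17); check 14² + 17² = 196 + 289 = 485 ✓.
Step 4: Order so x ≤ y and verify: 14² + 17² = 196 + 289 = 485 = n. ✓

n = 485 = 14² + 17² (one valid representation with x ≤ y).
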